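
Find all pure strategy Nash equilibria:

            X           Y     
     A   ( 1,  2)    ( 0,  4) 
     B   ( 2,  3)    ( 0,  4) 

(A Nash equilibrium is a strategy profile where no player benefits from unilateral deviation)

Nash equilibrium: (A, Y), (B, Y)

Work:
Best responses:
  P1 vs X: payoffs [1, 2] → best response B (payoff 2)
  P1 vs Y: payoffs [0, 0] → best response A/B (payoff 0)
  P2 vs A: payoffs [2, 4] → best response Y (payoff 4)
  P2 vs B: payoffs [3, 4] → best response Y (payoff 4)
Mutual best responses: (A,Y), (B,Y) → Nash equilibria.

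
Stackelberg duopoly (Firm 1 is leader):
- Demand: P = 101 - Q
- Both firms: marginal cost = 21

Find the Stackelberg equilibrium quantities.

q₁* (leader) = 40.0, q₂* (follower) = 20.0

Work:
Follower's reaction: q₂ = (a - c - q₁)/2
Leader substitutes: π₁ = q₁·(a - q₁ - (a-c-q₁)/2 - c)
FOC: q₁* = (101 - 21)/2 = 40.00
Then: q₂* = (101 - 21 - 40.0)/2 = 20.00
Leader has first-mover advantage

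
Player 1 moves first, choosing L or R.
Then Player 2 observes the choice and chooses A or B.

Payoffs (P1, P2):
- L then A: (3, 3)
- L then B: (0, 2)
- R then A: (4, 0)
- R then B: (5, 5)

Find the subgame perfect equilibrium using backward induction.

P1 plays R, P2 plays A after L and B after R; Payoff (5, 5)

Work:
Backward induction:
After L: P2 chooses A → P1 gets 3
After R: P2 chooses B → P1 gets 5
P1 chooses R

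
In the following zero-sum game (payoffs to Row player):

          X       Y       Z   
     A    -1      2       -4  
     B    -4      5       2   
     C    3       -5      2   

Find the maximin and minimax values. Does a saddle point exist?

Maximin = -4, Minimax = 2, Saddle: False

Work:
Row minimums: [-4, -4, -5] → maximin = -4
Column maximums: [3, 5, 2] → minimax = 2
No saddle point (maximin ≠ minimax). Mixed strategy needed.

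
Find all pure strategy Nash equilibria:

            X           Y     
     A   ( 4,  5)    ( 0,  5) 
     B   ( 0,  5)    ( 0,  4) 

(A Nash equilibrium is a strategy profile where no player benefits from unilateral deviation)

Nash equilibrium: (A, X), (A, Y)

Work:
Best responses:
  P1 vs X: payoffs [4, 0] → best response A (payoff 4)
  P1 vs Y: payoffs [0, 0] → best response A/B (payoff 0)
  P2 vs A: payoffs [5, 5] → best response X/Y (payoff 5)
  P2 vs B: payoffs [5, 4] → best response X (payoff 5)
Mutual best responses: (A,X), (A,Y) → Nash equilibria.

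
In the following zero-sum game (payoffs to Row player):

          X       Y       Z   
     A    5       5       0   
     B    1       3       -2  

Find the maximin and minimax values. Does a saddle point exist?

Maximin = 0, Minimax = 0, Saddle: True

Work:
Row minimums: [0, -2] → maximin = 0
Column maximums: [5, 5, 0] → minimax = 0
Saddle point exists! Game value = 0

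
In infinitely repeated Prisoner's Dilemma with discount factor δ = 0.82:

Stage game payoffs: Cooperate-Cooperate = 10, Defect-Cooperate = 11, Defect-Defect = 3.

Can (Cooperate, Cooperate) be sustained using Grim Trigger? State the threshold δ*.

δ* = 0.125; since δ = 0.82 ≥ 0.125, cooperation can be sustained

Work:
For Grim Trigger:
Cooperate forever: 10/(1-δ)
Defect then punished: 11 + 3·δ/(1-δ)
Need: 10/(1-δ) ≥ 11 + 3·δ/(1-δ)
Solving: δ ≥ (T-R)/(T-P) = (11-10)/(11-3) = 0.125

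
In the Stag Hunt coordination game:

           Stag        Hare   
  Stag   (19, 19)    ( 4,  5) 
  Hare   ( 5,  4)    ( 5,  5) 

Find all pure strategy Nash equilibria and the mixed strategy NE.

Pure NE: (Stag, Stag) and (Hare, Hare); Mixed NE: p = 0.0667, q = 0.0667

Work:
Check pure NE:
(Stag, Stag): (19, 19) - no unilateral deviation beneficial
(Hare, Hare): (5, 5) - no unilateral deviation beneficial
Mixed NE: P1 plays Stag with p = 0.0667, P2 plays Stag with q = 0.0667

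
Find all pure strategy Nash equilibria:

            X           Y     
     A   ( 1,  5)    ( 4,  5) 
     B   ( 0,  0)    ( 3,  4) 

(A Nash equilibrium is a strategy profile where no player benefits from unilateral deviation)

Nash equilibrium: (A, X), (A, Y)

Work:
Best responses:
  P1 vs X: payoffs [1, 0] → best response A (payoff 1)
  P1 vs Y: payoffs [4, 3] → best response A (payoff 4)
  P2 vs A: payoffs [5, 5] → best response X/Y (payoff 5)
  P2 vs B: payoffs [0, 4] → best response Y (payoff 4)
Mutual best responses: (A,X), (A,Y) → Nash equilibria.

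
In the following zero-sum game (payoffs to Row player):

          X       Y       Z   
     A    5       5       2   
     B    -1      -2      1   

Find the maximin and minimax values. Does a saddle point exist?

Maximin = 2, Minimax = 2, Saddle: True

Work:
Row minimums: [2, -2] → maximin = 2
Column maximums: [5, 5, 2] → minimax = 2
Saddle point exists! Game value = 2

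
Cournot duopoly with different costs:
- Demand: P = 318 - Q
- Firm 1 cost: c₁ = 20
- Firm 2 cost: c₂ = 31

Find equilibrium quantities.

q₁* = 103.0, q₂* = 92.0

Work:
Reaction: q₁ = (318 - 20 - q₂)/2
Reaction: q₂ = (318 - 31 - q₁)/2
Solve simultaneously:
q₁* = (318 - 2×20 + 31)/3 = 103.0
q₂* = (318 - 2×31 + 20)/3 = 92.0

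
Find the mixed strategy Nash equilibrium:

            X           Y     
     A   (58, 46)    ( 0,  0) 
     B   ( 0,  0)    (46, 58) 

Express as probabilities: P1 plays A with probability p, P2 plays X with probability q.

p = 0.5577, q = 0.4423

Work:
Find probabilities that make opponent indifferent:
P2 chooses q to make P1 indifferent between A and B
P1 chooses p to make P2 indifferent between X and Y
Mixed NE: P1 plays (A: 0.5577, B: 0.4423), P2 plays (X: 0.4423, Y: 0.5577)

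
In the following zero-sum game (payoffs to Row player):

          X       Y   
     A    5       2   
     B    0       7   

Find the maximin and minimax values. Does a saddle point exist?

Maximin = 2, Minimax = 5, Saddle: False

Work:
Row minimums: [2, 0] → maximin = 2
Column maximums: [5, 7] → minimax = 5
No saddle point (maximin ≠ minimax). Mixed strategy needed.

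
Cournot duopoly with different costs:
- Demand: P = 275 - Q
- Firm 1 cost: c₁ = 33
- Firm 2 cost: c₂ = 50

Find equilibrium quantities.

q₁* = 86.33, q₂* = 69.33

Work:
Reaction: q₁ = (275 - 33 - q₂)/2
Reaction: q₂ = (275 - 50 - q₁)/2
Solve simultaneously:
q₁* = (275 - 2×33 + 50)/3 = 86.33
q₂* = (275 - 2×50 + 33)/3 = 69.33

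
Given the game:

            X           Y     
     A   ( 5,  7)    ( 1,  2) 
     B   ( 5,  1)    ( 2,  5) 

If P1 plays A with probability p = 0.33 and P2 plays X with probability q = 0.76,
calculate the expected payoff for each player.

E[P1] = 4.2008, E[P2] = 3.2272

Work:
E[P1] = p·q·π₁(A,X) + p·(1-q)·π₁(A,Y) + (1-p)·q·π₁(B,X) + (1-p)·(1-q)·π₁(B,Y)
= 0.33·0.76·5 + 0.33·0.24·1 + 0.67·0.76·5 + 0.67·0.24·2
= 4.2008

E[P2] = 3.2272 (similar calculation)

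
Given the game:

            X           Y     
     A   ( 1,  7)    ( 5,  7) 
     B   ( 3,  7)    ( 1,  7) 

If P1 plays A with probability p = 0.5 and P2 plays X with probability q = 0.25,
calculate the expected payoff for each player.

E[P1] = 2.75, E[P2] = 7.0

Work:
E[P1] = p·q·π₁(A,X) + p·(1-q)·π₁(A,Y) + (1-p)·q·π₁(B,X) + (1-p)·(1-q)·π₁(B,Y)
= 0.5·0.25·1 + 0.5·0.75·5 + 0.5·0.25·3 + 0.5·0.75·1
= 2.75

E[P2] = 7.0 (similar calculation)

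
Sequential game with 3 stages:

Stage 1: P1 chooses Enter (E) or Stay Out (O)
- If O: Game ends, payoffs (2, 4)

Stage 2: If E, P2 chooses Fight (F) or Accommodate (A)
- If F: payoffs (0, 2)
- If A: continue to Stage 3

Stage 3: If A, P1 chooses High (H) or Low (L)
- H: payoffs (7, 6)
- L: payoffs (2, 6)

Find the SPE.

SPE: (E, A, H); Outcome (7, 6)

Work:
Stage 3: P1 chooses H (7 vs 2)
Stage 2: P2: F->2, A->6 (anticipating H). Choose A
Stage 1: P1: O->2, E->7 (anticipating A, H). Choose E
SPE path: E -> A -> H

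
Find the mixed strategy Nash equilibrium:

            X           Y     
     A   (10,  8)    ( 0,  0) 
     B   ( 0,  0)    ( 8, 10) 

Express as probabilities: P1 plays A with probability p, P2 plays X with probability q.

p = 0.5556, q = 0.4444

Work:
Find probabilities that make opponent indifferent:
P2 chooses q to make P1 indifferent between A and B
P1 chooses p to make P2 indifferent between X and Y
Mixed NE: P1 plays (A: 0.5556, B: 0.4444), P2 plays (X: 0.4444, Y: 0.5556)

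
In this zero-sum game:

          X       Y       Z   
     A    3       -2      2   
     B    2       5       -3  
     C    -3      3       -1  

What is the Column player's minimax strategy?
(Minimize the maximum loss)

Column should play Z, value = 2

Work:
Column player minimizes Row's maximum payoff:
Column X: max payoff to Row = 3
Column Y: max payoff to Row = 5
Column Z: max payoff to Row = 2
Minimum is 2, achieved by column Z.
Minimax strategy: Z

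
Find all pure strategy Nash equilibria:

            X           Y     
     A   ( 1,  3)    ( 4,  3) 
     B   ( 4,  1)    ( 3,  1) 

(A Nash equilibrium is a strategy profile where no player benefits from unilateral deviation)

Nash equilibrium: (A, Y), (B, X)

Work:
Best responses:
  P1 vs X: payoffs [1, 4] → best response B (payoff 4)
  P1 vs Y: payoffs [4, 3] → best response A (payoff 4)
  P2 vs A: payoffs [3, 3] → best response X/Y (payoff 3)
  P2 vs B: payoffs [1, 1] → best response X/Y (payoff 1)
Mutual best responses: (A,Y), (B,X) → Nash equilibria.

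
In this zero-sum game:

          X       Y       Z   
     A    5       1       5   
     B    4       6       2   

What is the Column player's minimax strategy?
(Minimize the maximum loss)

Column should play X or Z (all achieve the minimum), value = 5

Work:
Column player minimizes Row's maximum payoff:
Column X: max payoff to Row = 5
Column Y: max payoff to Row = 6
Column Z: max payoff to Row = 5
Minimum is 5, achieved by columns X, Z (tied).
Each of X or Z is a minimax strategy.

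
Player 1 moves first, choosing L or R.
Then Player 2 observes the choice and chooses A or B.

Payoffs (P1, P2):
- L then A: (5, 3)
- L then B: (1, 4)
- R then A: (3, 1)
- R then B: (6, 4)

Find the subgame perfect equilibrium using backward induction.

P1 plays R, P2 plays B after L and B after R; Payoff (6, 4)

Work:
Backward induction:
After L: P2 chooses B → P1 gets 1
After R: P2 chooses B → P1 gets 6
P1 chooses R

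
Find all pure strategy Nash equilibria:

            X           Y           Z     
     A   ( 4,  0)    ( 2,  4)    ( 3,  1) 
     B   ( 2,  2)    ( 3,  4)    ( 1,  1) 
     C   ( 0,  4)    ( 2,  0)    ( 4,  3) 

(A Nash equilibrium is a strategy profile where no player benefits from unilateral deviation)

Nash equilibrium: (B, Y)

Work:
Best responses:
  P1 vs X: payoffs [4, 2, 0] → best response A (payoff 4)
  P1 vs Y: payoffs [2, 3, 2] → best response B (payoff 3)
  P1 vs Z: payoffs [3, 1, 4] → best response C (payoff 4)
  P2 vs A: payoffs [0, 4, 1] → best response Y (payoff 4)
  P2 vs B: payoffs [2, 4, 1] → best response Y (payoff 4)
  P2 vs C: payoffs [4, 0, 3] → best response X (payoff 4)
Mutual best responses: (B,Y) → Nash equilibria.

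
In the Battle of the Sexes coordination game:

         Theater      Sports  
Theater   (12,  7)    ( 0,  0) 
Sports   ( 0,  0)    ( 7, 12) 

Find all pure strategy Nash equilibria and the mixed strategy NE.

Pure NE: (Theater, Theater) and (Sports, Sports); Mixed NE: p = 0.6316, q = 0.3684

Work:
Check pure NE:
(Theater, Theater): (12, 7) - no unilateral deviation beneficial
(Sports, Sports): (7, 12) - no unilateral deviation beneficial
Mixed NE: P1 plays Theater with p = 0.6316, P2 plays Theater with q = 0.3684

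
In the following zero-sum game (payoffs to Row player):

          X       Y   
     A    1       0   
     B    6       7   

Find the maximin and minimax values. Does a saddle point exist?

Maximin = 6, Minimax = 6, Saddle: True

Work:
Row minimums: [0, 6] → maximin = 6
Column maximums: [6, 7] → minimax = 6
Saddle point exists! Game value = 6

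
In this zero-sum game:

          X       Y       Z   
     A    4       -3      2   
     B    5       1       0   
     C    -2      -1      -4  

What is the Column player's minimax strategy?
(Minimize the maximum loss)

Column should play Y, value = 1

Work:
Column player minimizes Row's maximum payoff:
Column X: max payoff to Row = 5
Column Y: max payoff to Row = 1
Column Z: max payoff to Row = 2
Minimum is 1, achieved by column Y.
Minimax strategy: Y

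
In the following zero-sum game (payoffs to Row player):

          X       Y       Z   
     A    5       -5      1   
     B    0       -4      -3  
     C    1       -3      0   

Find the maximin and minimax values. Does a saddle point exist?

Maximin = -3, Minimax = -3, Saddle: True

Work:
Row minimums: [-5, -4, -3] → maximin = -3
Column maximums: [5, -3, 1] → minimax = -3
Saddle point exists! Game value = -3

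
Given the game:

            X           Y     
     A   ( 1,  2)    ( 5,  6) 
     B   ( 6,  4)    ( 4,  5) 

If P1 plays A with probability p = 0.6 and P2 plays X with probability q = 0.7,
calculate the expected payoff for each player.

E[P1] = 3.48, E[P2] = 3.64

Work:
E[P1] = p·q·π₁(A,X) + p·(1-q)·π₁(A,Y) + (1-p)·q·π₁(B,X) + (1-p)·(1-q)·π₁(B,Y)
= 0.6·0.7·1 + 0.6·0.3·5 + 0.4·0.7·6 + 0.4·0.3·4
= 3.48

E[P2] = 3.64 (similar calculation)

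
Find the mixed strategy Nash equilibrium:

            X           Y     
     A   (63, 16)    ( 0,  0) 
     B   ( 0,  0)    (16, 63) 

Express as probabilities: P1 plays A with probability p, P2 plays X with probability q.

p = 0.7975, q = 0.2025

Work:
Find probabilities that make opponent indifferent:
P2 chooses q to make P1 indifferent between A and B
P1 chooses p to make P2 indifferent between X and Y
Mixed NE: P1 plays (A: 0.7975, B: 0.2025), P2 plays (X: 0.2025, Y: 0.7975)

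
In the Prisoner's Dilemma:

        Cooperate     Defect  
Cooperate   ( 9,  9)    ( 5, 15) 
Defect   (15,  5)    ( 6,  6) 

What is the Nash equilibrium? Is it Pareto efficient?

(Defect, Defect) is NE; not Pareto efficient

Work:
Defect dominates Cooperate for both players:
If P2 cooperates: Defect (15) > Cooperate (9)
If P2 defects: Defect (6) > Cooperate (5)
NE: (Defect, Defect) with payoff (6, 6)
But (Cooperate, Cooperate) = (9, 9) Pareto dominates (6, 6)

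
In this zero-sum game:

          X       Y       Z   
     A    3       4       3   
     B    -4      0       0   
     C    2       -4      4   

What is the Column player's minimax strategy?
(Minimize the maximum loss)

Column should play X, value = 3

Work:
Column player minimizes Row's maximum payoff:
Column X: max payoff to Row = 3
Column Y: max payoff to Row = 4
Column Z: max payoff to Row = 4
Minimum is 3, achieved by column X.
Minimax strategy: X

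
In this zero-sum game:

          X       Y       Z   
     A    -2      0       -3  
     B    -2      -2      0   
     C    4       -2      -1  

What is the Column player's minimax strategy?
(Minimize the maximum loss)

Column should play Y or Z (all achieve the minimum), value = 0

Work:
Column player minimizes Row's maximum payoff:
Column X: max payoff to Row = 4
Column Y: max payoff to Row = 0
Column Z: max payoff to Row = 0
Minimum is 0, achieved by columns Y, Z (tied).
Each of Y or Z is a minimax strategy.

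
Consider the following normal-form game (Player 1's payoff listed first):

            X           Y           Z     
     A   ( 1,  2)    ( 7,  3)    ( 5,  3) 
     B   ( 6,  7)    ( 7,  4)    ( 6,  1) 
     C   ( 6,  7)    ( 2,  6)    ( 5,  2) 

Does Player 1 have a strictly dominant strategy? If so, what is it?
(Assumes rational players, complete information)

No strictly dominant strategy exists for Player 1

Work:
A strategy strictly dominates another if it gives a strictly higher payoff against every opponent action. Compare each pair of P1's strategies column-by-column:
  A vs B: [1 vs 6, 7 vs 7, 5 vs 6] → A does not strictly dominate B (column X: 1 ≤ 6)
  A vs C: [1 vs 6, 7 vs 2, 5 vs 5] → A does not strictly dominate C (column X: 1 ≤ 6)
  B vs A: [6 vs 1, 7 vs 7, 6 vs 5] → B does not strictly dominate A (column Y: 7 ≤ 7)
  B vs C: [6 vs 6, 7 vs 2, 6 vs 5] → B does not strictly dominate C (column X: 6 ≤ 6)
  C vs A: [6 vs 1, 2 vs 7, 5 vs 5] → C does not strictly dominate A (column Y: 2 ≤ 7)
  C vs B: [6 vs 6, 2 vs 7, 5 vs 6] → C does not strictly dominate B (column X: 6 ≤ 6)
No single strategy strictly dominates all others → no strictly dominant strategy.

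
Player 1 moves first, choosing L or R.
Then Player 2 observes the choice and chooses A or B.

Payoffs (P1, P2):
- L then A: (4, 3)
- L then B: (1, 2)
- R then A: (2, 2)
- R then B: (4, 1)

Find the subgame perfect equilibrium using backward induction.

P1 plays L, P2 plays A after L and A after R; Payoff (4, 3)

Work:
Backward induction:
After L: P2 chooses A → P1 gets 4
After R: P2 chooses A → P1 gets 2
P1 chooses L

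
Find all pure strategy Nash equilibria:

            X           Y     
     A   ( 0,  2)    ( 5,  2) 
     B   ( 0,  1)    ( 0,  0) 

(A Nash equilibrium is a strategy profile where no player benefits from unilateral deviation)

Nash equilibrium: (A, X), (A, Y), (B, X)

Work:
Best responses:
  P1 vs X: payoffs [0, 0] → best response A/B (payoff 0)
  P1 vs Y: payoffs [5, 0] → best response A (payoff 5)
  P2 vs A: payoffs [2, 2] → best response X/Y (payoff 2)
  P2 vs B: payoffs [1, 0] → best response X (payoff 1)
Mutual best responses: (A,X), (A,Y), (B,X) → Nash equilibria.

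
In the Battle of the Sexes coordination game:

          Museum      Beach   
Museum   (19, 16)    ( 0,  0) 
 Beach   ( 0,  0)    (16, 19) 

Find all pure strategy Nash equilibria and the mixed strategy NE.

Pure NE: (Museum, Museum) and (Beach, Beach); Mixed NE: p = 0.5429, q = 0.4571

Work:
Check pure NE:
(Museum, Museum): (19, 16) - no unilateral deviation beneficial
(Beach, Beach): (16, 19) - no unilateral deviation beneficial
Mixed NE: P1 plays Museum with p = 0.5429, P2 plays Museum with q = 0.4571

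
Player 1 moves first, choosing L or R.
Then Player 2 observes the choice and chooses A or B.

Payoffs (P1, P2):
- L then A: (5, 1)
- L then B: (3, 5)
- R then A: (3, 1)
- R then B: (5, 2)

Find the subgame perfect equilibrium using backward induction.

P1 plays R, P2 plays B after L and B after R; Payoff (5, 2)

Work:
Backward induction:
After L: P2 chooses B → P1 gets 3
After R: P2 chooses B → P1 gets 5
P1 chooses R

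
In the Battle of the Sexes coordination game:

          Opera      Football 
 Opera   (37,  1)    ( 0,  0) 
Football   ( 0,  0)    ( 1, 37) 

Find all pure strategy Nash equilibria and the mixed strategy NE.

Pure NE: (Opera, Opera) and (Football, Football); Mixed NE: p = 0.9737, q = 0.0263

Work:
Check pure NE:
(Opera, Opera): (37, 1) - no unilateral deviation beneficial
(Football, Football): (1, 37) - no unilateral deviation beneficial
Mixed NE: P1 plays Opera with p = 0.9737, P2 plays Opera with q = 0.0263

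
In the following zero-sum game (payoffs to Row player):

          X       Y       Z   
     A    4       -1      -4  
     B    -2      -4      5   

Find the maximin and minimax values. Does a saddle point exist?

Maximin = -4, Minimax = -1, Saddle: False

Work:
Row minimums: [-4, -4] → maximin = -4
Column maximums: [4, -1, 5] → minimax = -1
No saddle point (maximin ≠ minimax). Mixed strategy needed.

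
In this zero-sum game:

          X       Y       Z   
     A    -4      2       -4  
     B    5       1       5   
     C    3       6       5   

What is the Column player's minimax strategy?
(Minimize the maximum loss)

Column should play X or Z (all achieve the minimum), value = 5

Work:
Column player minimizes Row's maximum payoff:
Column X: max payoff to Row = 5
Column Y: max payoff to Row = 6
Column Z: max payoff to Row = 5
Minimum is 5, achieved by columns X, Z (tied).
Each of X or Z is a minimax strategy.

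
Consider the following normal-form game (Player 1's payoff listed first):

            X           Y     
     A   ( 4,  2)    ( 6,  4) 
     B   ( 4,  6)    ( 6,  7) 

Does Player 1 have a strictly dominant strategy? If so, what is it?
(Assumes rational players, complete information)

No strictly dominant strategy exists for Player 1

Work:
A strategy strictly dominates another if it gives a strictly higher payoff against every opponent action. Compare each pair of P1's strategies column-by-column:
  A vs B: [4 vs 4, 6 vs 6] → A does not strictly dominate B (column X: 4 ≤ 4)
  B vs A: [4 vs 4, 6 vs 6] → B does not strictly dominate A (column X: 4 ≤ 4)
No single strategy strictly dominates all others → no strictly dominant strategy.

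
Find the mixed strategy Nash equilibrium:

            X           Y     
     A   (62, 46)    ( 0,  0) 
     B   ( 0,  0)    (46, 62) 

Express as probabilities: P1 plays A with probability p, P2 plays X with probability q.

p = 0.5741, q = 0.4259

Work:
Find probabilities that make opponent indifferent:
P2 chooses q to make P1 indifferent between A and B
P1 chooses p to make P2 indifferent between X and Y
Mixed NE: P1 plays (A: 0.5741, B: 0.4259), P2 plays (X: 0.4259, Y: 0.5741)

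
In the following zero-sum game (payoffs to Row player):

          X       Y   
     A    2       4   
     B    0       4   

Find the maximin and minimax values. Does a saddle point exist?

Maximin = 2, Minimax = 2, Saddle: True

Work:
Row minimums: [2, 0] → maximin = 2
Column maximums: [2, 4] → minimax = 2
Saddle point exists! Game value = 2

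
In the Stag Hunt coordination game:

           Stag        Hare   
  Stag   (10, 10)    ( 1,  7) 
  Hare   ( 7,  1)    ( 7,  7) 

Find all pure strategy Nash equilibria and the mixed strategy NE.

Pure NE: (Stag, Stag) and (Hare, Hare); Mixed NE: p = 0.6667, q = 0.6667

Work:
Check pure NE:
(Stag, Stag): (10, 10) - no unilateral deviation beneficial
(Hare, Hare): (7, 7) - no unilateral deviation beneficial
Mixed NE: P1 plays Stag with p = 0.6667, P2 plays Stag with q = 0.6667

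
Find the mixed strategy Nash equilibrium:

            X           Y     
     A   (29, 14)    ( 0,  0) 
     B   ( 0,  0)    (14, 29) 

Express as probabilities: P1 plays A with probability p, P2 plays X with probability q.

p = 0.6744, q = 0.3256

Work:
Find probabilities that make opponent indifferent:
P2 chooses q to make P1 indifferent between A and B
P1 chooses p to make P2 indifferent between X and Y
Mixed NE: P1 plays (A: 0.6744, B: 0.3256), P2 plays (X: 0.3256, Y: 0.6744)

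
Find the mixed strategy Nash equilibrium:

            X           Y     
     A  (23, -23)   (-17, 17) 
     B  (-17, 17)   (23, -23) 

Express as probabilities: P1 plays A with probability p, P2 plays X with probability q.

p = 0.5, q = 0.5

Work:
Find probabilities that make opponent indifferent:
P2 chooses q to make P1 indifferent between A and B
P1 chooses p to make P2 indifferent between X and Y
Mixed NE: P1 plays (A: 0.5, B: 0.5), P2 plays (X: 0.5, Y: 0.5)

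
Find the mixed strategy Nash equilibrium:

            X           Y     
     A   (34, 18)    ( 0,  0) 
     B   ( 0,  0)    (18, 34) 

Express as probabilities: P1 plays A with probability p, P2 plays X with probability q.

p = 0.6538, q = 0.3462

Work:
Find probabilities that make opponent indifferent:
P2 chooses q to make P1 indifferent between A and B
P1 chooses p to make P2 indifferent between X and Y
Mixed NE: P1 plays (A: 0.6538, B: 0.3462), P2 plays (X: 0.3462, Y: 0.6538)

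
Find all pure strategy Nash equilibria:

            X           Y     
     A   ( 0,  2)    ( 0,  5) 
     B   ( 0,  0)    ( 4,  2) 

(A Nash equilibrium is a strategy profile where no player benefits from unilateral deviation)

Nash equilibrium: (B, Y)

Work:
Best responses:
  P1 vs X: payoffs [0, 0] → best response A/B (payoff 0)
  P1 vs Y: payoffs [0, 4] → best response B (payoff 4)
  P2 vs A: payoffs [2, 5] → best response Y (payoff 5)
  P2 vs B: payoffs [0, 2] → best response Y (payoff 2)
Mutual best responses: (B,Y) → Nash equilibria.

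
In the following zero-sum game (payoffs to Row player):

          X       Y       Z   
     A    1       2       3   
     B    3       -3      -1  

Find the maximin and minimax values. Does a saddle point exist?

Maximin = 1, Minimax = 2, Saddle: False

Work:
Row minimums: [1, -3] → maximin = 1
Column maximums: [3, 2, 3] → minimax = 2
No saddle point (maximin ≠ minimax). Mixed strategy needed.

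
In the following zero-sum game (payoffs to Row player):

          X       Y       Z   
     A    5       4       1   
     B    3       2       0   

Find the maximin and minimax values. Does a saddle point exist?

Maximin = 1, Minimax = 1, Saddle: True

Work:
Row minimums: [1, 0] → maximin = 1
Column maximums: [5, 4, 1] → minimax = 1
Saddle point exists! Game value = 1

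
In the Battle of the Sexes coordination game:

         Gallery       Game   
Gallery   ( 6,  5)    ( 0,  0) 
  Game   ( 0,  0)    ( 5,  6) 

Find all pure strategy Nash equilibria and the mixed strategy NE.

Pure NE: (Gallery, Gallery) and (Game, Game); Mixed NE: p = 0.5455, q = 0.4545

Work:
Check pure NE:
(Gallery, Gallery): (6, 5) - no unilateral deviation beneficial
(Game, Game): (5, 6) - no unilateral deviation beneficial
Mixed NE: P1 plays Gallery with p = 0.5455, P2 plays Gallery with q = 0.4545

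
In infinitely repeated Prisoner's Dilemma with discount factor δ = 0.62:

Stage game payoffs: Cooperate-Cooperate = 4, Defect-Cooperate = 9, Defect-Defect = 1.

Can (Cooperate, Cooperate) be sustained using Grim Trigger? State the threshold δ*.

δ* = 0.625; since δ = 0.62 < 0.625, cooperation cannot be sustained

Work:
For Grim Trigger:
Cooperate forever: 4/(1-δ)
Defect then punished: 9 + 1·δ/(1-δ)
Need: 4/(1-δ) ≥ 9 + 1·δ/(1-δ)
Solving: δ ≥ (T-R)/(T-P) = (9-4)/(9-1) = 0.625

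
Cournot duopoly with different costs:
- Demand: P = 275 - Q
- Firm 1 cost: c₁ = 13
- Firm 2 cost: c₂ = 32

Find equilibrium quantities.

q₁* = 93.67, q₂* = 74.67

Work:
Reaction: q₁ = (275 - 13 - q₂)/2
Reaction: q₂ = (275 - 32 - q₁)/2
Solve simultaneously:
q₁* = (275 - 2×13 + 32)/3 = 93.67
q₂* = (275 - 2×32 + 13)/3 = 74.67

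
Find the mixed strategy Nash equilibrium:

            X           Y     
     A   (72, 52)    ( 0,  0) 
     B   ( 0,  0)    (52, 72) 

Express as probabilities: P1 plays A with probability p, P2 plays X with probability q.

p = 0.5806, q = 0.4194

Work:
Find probabilities that make opponent indifferent:
P2 chooses q to make P1 indifferent between A and B
P1 chooses p to make P2 indifferent between X and Y
Mixed NE: P1 plays (A: 0.5806, B: 0.4194), P2 plays (X: 0.4194, Y: 0.5806)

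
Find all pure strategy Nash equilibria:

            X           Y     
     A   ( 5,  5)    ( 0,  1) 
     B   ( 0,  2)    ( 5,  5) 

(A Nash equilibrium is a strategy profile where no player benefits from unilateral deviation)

Nash equilibrium: (A, X), (B, Y)

Work:
Best responses:
  P1 vs X: payoffs [5, 0] → best response A (payoff 5)
  P1 vs Y: payoffs [0, 5] → best response B (payoff 5)
  P2 vs A: payoffs [5, 1] → best response X (payoff 5)
  P2 vs B: payoffs [2, 5] → best response Y (payoff 5)
Mutual best responses: (A,X), (B,Y) → Nash equilibria.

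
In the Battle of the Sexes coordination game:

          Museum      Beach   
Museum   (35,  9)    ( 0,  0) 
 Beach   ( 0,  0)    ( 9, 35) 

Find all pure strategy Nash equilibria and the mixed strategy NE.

Pure NE: (Museum, Museum) and (Beach, Beach); Mixed NE: p = 0.7955, q = 0.2045

Work:
Check pure NE:
(Museum, Museum): (35, 9) - no unilateral deviation beneficial
(Beach, Beach): (9, 35) - no unilateral deviation beneficial
Mixed NE: P1 plays Museum with p = 0.7955, P2 plays Museum with q = 0.2045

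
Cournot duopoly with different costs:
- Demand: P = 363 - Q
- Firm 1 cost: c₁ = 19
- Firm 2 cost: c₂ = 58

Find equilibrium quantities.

q₁* = 127.67, q₂* = 88.67

Work:
Reaction: q₁ = (363 - 19 - q₂)/2
Reaction: q₂ = (363 - 58 - q₁)/2
Solve simultaneously:
q₁* = (363 - 2×19 + 58)/3 = 127.67
q₂* = (363 - 2×58 + 19)/3 = 88.67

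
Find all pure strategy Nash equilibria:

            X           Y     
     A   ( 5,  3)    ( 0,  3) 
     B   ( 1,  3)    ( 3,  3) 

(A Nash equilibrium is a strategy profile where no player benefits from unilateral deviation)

Nash equilibrium: (A, X), (B, Y)

Work:
Best responses:
  P1 vs X: payoffs [5, 1] → best response A (payoff 5)
  P1 vs Y: payoffs [0, 3] → best response B (payoff 3)
  P2 vs A: payoffs [3, 3] → best response X/Y (payoff 3)
  P2 vs B: payoffs [3, 3] → best response X/Y (payoff 3)
Mutual best responses: (A,X), (B,Y) → Nash equilibria.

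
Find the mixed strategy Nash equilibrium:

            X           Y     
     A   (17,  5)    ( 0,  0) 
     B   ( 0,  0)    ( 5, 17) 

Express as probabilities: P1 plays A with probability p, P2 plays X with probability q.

p = 0.7727, q = 0.2273

Work:
Find probabilities that make opponent indifferent:
P2 chooses q to make P1 indifferent between A and B
P1 chooses p to make P2 indifferent between X and Y
Mixed NE: P1 plays (A: 0.7727, B: 0.2273), P2 plays (X: 0.2273, Y: 0.7727)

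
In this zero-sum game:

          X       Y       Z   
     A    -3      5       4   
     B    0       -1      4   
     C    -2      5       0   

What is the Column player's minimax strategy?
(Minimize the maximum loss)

Column should play X, value = 0

Work:
Column player minimizes Row's maximum payoff:
Column X: max payoff to Row = 0
Column Y: max payoff to Row = 5
Column Z: max payoff to Row = 4
Minimum is 0, achieved by column X.
Minimax strategy: X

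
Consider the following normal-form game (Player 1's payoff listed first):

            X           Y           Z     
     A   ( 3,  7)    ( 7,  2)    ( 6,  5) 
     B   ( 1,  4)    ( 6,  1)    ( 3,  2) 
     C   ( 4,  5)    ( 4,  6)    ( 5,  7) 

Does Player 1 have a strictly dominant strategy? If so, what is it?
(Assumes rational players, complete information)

No strictly dominant strategy exists for Player 1

Work:
A strategy strictly dominates another if it gives a strictly higher payoff against every opponent action. Compare each pair of P1's strategies column-by-column:
  A vs B: [3 vs 1, 7 vs 6, 6 vs 3] → A strictly dominates B
  A vs C: [3 vs 4, 7 vs 4, 6 vs 5] → A does not strictly dominate C (column X: 3 ≤ 4)
  B vs A: [1 vs 3, 6 vs 7, 3 vs 6] → B does not strictly dominate A (column X: 1 ≤ 3)
  B vs C: [1 vs 4, 6 vs 4, 3 vs 5] → B does not strictly dominate C (column X: 1 ≤ 4)
  C vs A: [4 vs 3, 4 vs 7, 5 vs 6] → C does not strictly dominate A (column Y: 4 ≤ 7)
  C vs B: [4 vs 1, 4 vs 6, 5 vs 3] → C does not strictly dominate B (column Y: 4 ≤ 6)
No single strategy strictly dominates all others → no strictly dominant strategy.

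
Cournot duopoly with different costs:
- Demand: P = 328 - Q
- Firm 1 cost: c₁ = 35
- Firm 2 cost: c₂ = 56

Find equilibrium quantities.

q₁* = 104.67, q₂* = 83.67

Work:
Reaction: q₁ = (328 - 35 - q₂)/2
Reaction: q₂ = (328 - 56 - q₁)/2
Solve simultaneously:
q₁* = (328 - 2×35 + 56)/3 = 104.67
q₂* = (328 - 2×56 + 35)/3 = 83.67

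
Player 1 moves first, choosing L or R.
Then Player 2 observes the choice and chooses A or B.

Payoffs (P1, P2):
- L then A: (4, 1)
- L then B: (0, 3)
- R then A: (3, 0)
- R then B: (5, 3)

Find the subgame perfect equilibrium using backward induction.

P1 plays R, P2 plays B after L and B after R; Payoff (5, 3)

Work:
Backward induction:
After L: P2 chooses B → P1 gets 0
After R: P2 chooses B → P1 gets 5
P1 chooses R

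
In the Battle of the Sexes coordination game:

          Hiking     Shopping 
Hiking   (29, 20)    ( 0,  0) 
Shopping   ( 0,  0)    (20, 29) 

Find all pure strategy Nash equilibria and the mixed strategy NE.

Pure NE: (Hiking, Hiking) and (Shopping, Shopping); Mixed NE: p = 0.5918, q = 0.4082

Work:
Check pure NE:
(Hiking, Hiking): (29, 20) - no unilateral deviation beneficial
(Shopping, Shopping): (20, 29) - no unilateral deviation beneficial
Mixed NE: P1 plays Hiking with p = 0.5918, P2 plays Hiking with q = 0.4082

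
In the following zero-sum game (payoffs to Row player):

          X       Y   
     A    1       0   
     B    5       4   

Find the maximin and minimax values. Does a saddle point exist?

Maximin = 4, Minimax = 4, Saddle: True

Work:
Row minimums: [0, 4] → maximin = 4
Column maximums: [5, 4] → minimax = 4
Saddle point exists! Game value = 4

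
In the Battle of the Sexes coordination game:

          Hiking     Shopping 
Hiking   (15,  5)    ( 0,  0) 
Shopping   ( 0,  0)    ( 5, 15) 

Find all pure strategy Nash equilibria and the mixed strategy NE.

Pure NE: (Hiking, Hiking) and (Shopping, Shopping); Mixed NE: p = 0.75, q = 0.25

Work:
Check pure NE:
(Hiking, Hiking): (15, 5) - no unilateral deviation beneficial
(Shopping, Shopping): (5, 15) - no unilateral deviation beneficial
Mixed NE: P1 plays Hiking with p = 0.75, P2 plays Hiking with q = 0.25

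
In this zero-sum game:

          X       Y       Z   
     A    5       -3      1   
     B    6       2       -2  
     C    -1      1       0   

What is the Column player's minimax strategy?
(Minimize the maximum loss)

Column should play Z, value = 1

Work:
Column player minimizes Row's maximum payoff:
Column X: max payoff to Row = 6
Column Y: max payoff to Row = 2
Column Z: max payoff to Row = 1
Minimum is 1, achieved by column Z.
Minimax strategy: Z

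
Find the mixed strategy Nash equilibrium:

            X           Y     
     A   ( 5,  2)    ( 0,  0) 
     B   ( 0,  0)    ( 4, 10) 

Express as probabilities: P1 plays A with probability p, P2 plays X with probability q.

p = 0.8333, q = 0.4444

Work:
Find probabilities that make opponent indifferent:
P2 chooses q to make P1 indifferent between A and B
P1 chooses p to make P2 indifferent between X and Y
Mixed NE: P1 plays (A: 0.8333, B: 0.1667), P2 plays (X: 0.4444, Y: 0.5556)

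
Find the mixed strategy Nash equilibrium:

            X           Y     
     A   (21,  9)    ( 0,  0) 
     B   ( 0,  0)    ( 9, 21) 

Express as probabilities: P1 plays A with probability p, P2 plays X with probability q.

p = 0.7, q = 0.3

Work:
Find probabilities that make opponent indifferent:
P2 chooses q to make P1 indifferent between A and B
P1 chooses p to make P2 indifferent between X and Y
Mixed NE: P1 plays (A: 0.7, B: 0.3), P2 plays (X: 0.3, Y: 0.7)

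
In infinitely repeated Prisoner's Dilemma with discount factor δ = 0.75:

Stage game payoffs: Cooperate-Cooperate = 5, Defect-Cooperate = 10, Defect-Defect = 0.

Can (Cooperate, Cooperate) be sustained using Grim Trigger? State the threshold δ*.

δ* = 0.5; since δ = 0.75 ≥ 0.5, cooperation can be sustained

Work:
For Grim Trigger:
Cooperate forever: 5/(1-δ)
Defect then punished: 10 + 0·δ/(1-δ)
Need: 5/(1-δ) ≥ 10 + 0·δ/(1-δ)
Solving: δ ≥ (T-R)/(T-P) = (10-5)/(10-0) = 0.5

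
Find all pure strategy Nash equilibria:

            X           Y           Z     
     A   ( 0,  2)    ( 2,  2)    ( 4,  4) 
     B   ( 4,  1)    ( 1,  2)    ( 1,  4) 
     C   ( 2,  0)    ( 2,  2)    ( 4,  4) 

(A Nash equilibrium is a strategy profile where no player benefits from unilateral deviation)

Nash equilibrium: (A, Z), (C, Z)

Work:
Best responses:
  P1 vs X: payoffs [0, 4, 2] → best response B (payoff 4)
  P1 vs Y: payoffs [2, 1, 2] → best response A/C (payoff 2)
  P1 vs Z: payoffs [4, 1, 4] → best response A/C (payoff 4)
  P2 vs A: payoffs [2, 2, 4] → best response Z (payoff 4)
  P2 vs B: payoffs [1, 2, 4] → best response Z (payoff 4)
  P2 vs C: payoffs [0, 2, 4] → best response Z (payoff 4)
Mutual best responses: (A,Z), (C,Z) → Nash equilibria.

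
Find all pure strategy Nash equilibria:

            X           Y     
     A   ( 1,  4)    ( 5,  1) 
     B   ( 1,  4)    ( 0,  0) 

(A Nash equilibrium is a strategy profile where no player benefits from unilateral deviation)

Nash equilibrium: (A, X), (B, X)

Work:
Best responses:
  P1 vs X: payoffs [1, 1] → best response A/B (payoff 1)
  P1 vs Y: payoffs [5, 0] → best response A (payoff 5)
  P2 vs A: payoffs [4, 1] → best response X (payoff 4)
  P2 vs B: payoffs [4, 0] → best response X (payoff 4)
Mutual best responses: (A,X), (B,X) → Nash equilibria.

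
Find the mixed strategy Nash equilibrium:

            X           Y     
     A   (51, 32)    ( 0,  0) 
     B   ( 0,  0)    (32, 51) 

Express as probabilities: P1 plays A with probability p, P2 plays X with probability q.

p = 0.6145, q = 0.3855

Work:
Find probabilities that make opponent indifferent:
P2 chooses q to make P1 indifferent between A and B
P1 chooses p to make P2 indifferent between X and Y
Mixed NE: P1 plays (A: 0.6145, B: 0.3855), P2 plays (X: 0.3855, Y: 0.6145)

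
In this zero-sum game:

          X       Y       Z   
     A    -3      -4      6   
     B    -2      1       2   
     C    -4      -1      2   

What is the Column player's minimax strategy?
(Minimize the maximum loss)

Column should play X, value = -2

Work:
Column player minimizes Row's maximum payoff:
Column X: max payoff to Row = -2
Column Y: max payoff to Row = 1
Column Z: max payoff to Row = 6
Minimum is -2, achieved by column X.
Minimax strategy: X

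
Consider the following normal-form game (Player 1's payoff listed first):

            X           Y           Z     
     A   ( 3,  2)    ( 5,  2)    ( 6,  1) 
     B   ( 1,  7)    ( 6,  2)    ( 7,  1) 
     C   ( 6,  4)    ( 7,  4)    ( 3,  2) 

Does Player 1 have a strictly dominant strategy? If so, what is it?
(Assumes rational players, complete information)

No strictly dominant strategy exists for Player 1

Work:
A strategy strictly dominates another if it gives a strictly higher payoff against every opponent action. Compare each pair of P1's strategies column-by-column:
  A vs B: [3 vs 1, 5 vs 6, 6 vs 7] → A does not strictly dominate B (column Y: 5 ≤ 6)
  A vs C: [3 vs 6, 5 vs 7, 6 vs 3] → A does not strictly dominate C (column X: 3 ≤ 6)
  B vs A: [1 vs 3, 6 vs 5, 7 vs 6] → B does not strictly dominate A (column X: 1 ≤ 3)
  B vs C: [1 vs 6, 6 vs 7, 7 vs 3] → B does not strictly dominate C (column X: 1 ≤ 6)
  C vs A: [6 vs 3, 7 vs 5, 3 vs 6] → C does not strictly dominate A (column Z: 3 ≤ 6)
  C vs B: [6 vs 1, 7 vs 6, 3 vs 7] → C does not strictly dominate B (column Z: 3 ≤ 7)
No single strategy strictly dominates all others → no strictly dominant strategy.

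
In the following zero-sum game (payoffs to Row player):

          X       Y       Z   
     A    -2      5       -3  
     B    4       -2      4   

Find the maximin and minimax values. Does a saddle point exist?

Maximin = -2, Minimax = 4, Saddle: False

Work:
Row minimums: [-3, -2] → maximin = -2
Column maximums: [4, 5, 4] → minimax = 4
No saddle point (maximin ≠ minimax). Mixed strategy needed.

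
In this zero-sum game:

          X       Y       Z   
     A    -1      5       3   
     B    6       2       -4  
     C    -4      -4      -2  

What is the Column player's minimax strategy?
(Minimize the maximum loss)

Column should play Z, value = 3

Work:
Column player minimizes Row's maximum payoff:
Column X: max payoff to Row = 6
Column Y: max payoff to Row = 5
Column Z: max payoff to Row = 3
Minimum is 3, achieved by column Z.
Minimax strategy: Z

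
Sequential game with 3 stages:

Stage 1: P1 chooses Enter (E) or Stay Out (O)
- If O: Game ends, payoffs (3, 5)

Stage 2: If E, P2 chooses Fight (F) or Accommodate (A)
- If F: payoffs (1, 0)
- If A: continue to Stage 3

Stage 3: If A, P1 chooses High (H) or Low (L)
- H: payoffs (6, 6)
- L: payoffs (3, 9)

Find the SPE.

SPE: (E, A, H); Outcome (6, 6)

Work:
Stage 3: P1 chooses H (6 vs 3)
Stage 2: P2: F->0, A->6 (anticipating H). Choose A
Stage 1: P1: O->3, E->6 (anticipating A, H). Choose E
SPE path: E -> A -> H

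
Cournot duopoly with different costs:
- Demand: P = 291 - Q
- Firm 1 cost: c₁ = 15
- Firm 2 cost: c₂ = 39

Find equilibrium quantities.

q₁* = 100.0, q₂* = 76.0

Work:
Reaction: q₁ = (291 - 15 - q₂)/2
Reaction: q₂ = (291 - 39 - q₁)/2
Solve simultaneously:
q₁* = (291 - 2×15 + 39)/3 = 100.0
q₂* = (291 - 2×39 + 15)/3 = 76.0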